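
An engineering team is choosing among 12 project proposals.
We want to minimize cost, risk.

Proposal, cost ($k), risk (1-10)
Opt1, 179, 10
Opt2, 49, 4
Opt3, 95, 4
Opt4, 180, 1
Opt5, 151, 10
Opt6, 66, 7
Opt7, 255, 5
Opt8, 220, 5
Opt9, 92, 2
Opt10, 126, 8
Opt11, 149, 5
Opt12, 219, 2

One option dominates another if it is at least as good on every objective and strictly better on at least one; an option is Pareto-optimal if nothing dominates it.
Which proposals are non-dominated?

Opt2, Opt4, Opt9

Opt1: dominated by Opt2 (cost 49≤179, risk 4≤10).
Opt2: not dominated (best cost).
Opt3: dominated by Opt2 (cost 49≤95, risk 4≤4).
Opt4: not dominated (best risk).
Opt5: dominated by Opt2 (cost 49≤151, risk 4≤10).
Opt6: dominated by Opt2 (cost 49≤66, risk 4≤7).
Opt7: dominated by Opt2 (cost 49≤255, risk 4≤5).
Opt8: dominated by Opt2 (cost 49≤220, risk 4≤5).
Opt9: not dominated.
Opt10: dominated by Opt2 (cost 49≤126, risk 4≤8).
Opt11: dominated by Opt2 (cost 49≤149, risk 4≤5).
Opt12: dominated by Opt4 (cost 180≤219, risk 1≤2).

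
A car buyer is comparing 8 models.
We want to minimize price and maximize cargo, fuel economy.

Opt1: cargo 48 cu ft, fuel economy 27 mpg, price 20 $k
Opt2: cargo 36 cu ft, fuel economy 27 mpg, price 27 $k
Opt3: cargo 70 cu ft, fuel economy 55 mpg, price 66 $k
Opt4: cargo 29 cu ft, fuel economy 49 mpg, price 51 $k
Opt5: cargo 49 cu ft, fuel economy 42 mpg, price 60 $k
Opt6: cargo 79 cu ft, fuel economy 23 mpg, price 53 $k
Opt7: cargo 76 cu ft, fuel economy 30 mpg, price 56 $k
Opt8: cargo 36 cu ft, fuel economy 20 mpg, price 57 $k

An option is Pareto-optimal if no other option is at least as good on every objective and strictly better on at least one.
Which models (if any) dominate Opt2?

Opt1: cargo 48≥36, fuel economy 27≥27, price 20≤27 — dominates Opt2.
Others (Opt3, Opt4, Opt5, Opt6, Opt7, Opt8) are each worse than Opt2 on at least one objective.

Opt1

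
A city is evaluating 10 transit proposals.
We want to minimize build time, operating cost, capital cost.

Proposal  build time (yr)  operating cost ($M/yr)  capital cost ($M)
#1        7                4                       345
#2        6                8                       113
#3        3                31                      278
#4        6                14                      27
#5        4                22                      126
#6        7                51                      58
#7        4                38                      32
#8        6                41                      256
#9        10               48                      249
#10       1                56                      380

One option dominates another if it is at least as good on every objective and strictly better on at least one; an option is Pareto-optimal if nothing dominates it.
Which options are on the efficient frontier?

#1, #2, #3, #4, #5, #7, #10

#1: not dominated (best operating cost).
#2: not dominated.
#3: not dominated.
#4: not dominated (best capital cost).
#5: not dominated.
#6: dominated by #4 (build time 6≤7, operating cost 14≤51, capital cost 27≤58).
#7: not dominated.
#8: dominated by #2 (build time 6≤6, operating cost 8≤41, capital cost 113≤256).
#9: dominated by #2 (build time 6≤10, operating cost 8≤48, capital cost 113≤249).
#10: not dominated (best build time).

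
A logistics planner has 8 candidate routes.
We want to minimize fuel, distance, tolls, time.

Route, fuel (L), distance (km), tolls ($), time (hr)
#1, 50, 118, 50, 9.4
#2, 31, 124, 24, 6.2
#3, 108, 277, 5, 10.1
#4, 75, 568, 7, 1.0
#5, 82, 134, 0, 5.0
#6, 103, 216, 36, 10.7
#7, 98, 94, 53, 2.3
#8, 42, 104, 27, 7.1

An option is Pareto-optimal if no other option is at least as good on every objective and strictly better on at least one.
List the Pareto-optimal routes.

#1: dominated by #8 (fuel 42≤50, distance 104≤118, tolls 27≤50, time 7.1≤9.4).
#2: not dominated (best fuel).
#3: dominated by #5 (fuel 82≤108, distance 134≤277, tolls 0≤5, time 5.0≤10.1).
#4: not dominated (best time).
#5: not dominated (best tolls).
#6: dominated by #2 (fuel 31≤103, distance 124≤216, tolls 24≤36, time 6.2≤10.7).
#7: not dominated (best distance).
#8: not dominated.

#2, #4, #5, #7, #8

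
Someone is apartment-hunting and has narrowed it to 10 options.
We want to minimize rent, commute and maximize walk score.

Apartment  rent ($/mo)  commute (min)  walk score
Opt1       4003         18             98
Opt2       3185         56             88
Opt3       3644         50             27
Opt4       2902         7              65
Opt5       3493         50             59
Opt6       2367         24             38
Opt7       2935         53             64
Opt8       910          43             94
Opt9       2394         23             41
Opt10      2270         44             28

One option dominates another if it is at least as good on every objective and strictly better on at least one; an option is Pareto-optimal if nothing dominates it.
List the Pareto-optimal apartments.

Opt1: not dominated (best walk score).
Opt2: dominated by Opt8 (rent 910≤3185, commute 43≤56, walk score 94≥88).
Opt3: dominated by Opt4 (rent 2902≤3644, commute 7≤50, walk score 65≥27).
Opt4: not dominated (best commute).
Opt5: dominated by Opt4 (rent 2902≤3493, commute 7≤50, walk score 65≥59).
Opt6: not dominated.
Opt7: dominated by Opt4 (rent 2902≤2935, commute 7≤53, walk score 65≥64).
Opt8: not dominated (best rent).
Opt9: not dominated.
Opt10: dominated by Opt8 (rent 910≤2270, commute 43≤44, walk score 94≥28).

Opt1, Opt4, Opt6, Opt8, Opt9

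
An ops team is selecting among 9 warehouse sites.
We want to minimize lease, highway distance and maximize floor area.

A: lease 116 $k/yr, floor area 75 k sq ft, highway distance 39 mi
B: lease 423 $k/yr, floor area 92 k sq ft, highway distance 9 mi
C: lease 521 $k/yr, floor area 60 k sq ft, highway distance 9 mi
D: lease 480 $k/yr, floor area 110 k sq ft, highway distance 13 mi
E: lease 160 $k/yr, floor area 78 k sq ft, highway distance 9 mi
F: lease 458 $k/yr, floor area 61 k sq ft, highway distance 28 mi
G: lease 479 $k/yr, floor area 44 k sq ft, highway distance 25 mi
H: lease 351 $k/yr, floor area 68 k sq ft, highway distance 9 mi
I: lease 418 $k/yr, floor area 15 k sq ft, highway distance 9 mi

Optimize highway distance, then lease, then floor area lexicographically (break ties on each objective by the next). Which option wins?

E

First minimize highway distance: best is 9, kept {B, C, E, H, I}.
Then minimize lease: best is 160, kept {E}.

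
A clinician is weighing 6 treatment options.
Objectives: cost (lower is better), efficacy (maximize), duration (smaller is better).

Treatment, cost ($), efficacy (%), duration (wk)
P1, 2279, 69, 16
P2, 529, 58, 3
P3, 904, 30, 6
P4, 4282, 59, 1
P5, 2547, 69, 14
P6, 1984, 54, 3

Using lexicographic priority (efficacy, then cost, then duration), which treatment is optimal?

First maximize efficacy: best is 69, kept {P1, P5}.
Then minimize cost: best is 2279, kept {P1}.

P1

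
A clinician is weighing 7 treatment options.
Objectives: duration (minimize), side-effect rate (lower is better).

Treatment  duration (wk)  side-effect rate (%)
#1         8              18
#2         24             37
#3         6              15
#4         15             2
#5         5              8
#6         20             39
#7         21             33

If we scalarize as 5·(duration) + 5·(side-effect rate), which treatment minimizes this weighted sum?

#1: 5·8 + 5·18 = 130
#2: 5·24 + 5·37 = 305
#3: 5·6 + 5·15 = 105
#4: 5·15 + 5·2 = 85
#5: 5·5 + 5·8 = 65
#6: 5·20 + 5·39 = 295
#7: 5·21 + 5·33 = 270
Lowest: #5 at 65.

#5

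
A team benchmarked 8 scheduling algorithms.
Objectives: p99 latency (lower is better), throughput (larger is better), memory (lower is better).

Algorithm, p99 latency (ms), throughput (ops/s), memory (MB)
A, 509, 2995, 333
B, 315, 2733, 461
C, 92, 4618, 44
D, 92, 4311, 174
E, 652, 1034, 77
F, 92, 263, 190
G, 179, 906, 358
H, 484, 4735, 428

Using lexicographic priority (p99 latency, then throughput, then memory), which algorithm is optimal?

C

First minimize p99 latency: best is 92, kept {C, D, F}.
Then maximize throughput: best is 4618, kept {C}.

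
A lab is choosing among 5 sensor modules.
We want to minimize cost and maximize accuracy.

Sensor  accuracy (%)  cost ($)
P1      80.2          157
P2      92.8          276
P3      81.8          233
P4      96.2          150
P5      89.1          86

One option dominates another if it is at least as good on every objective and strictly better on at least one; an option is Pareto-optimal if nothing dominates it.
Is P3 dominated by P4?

Yes

P4 vs P3: accuracy 96.2≥81.8, cost 150≤233 — P4 is at least as good on every objective with at least one strict improvement.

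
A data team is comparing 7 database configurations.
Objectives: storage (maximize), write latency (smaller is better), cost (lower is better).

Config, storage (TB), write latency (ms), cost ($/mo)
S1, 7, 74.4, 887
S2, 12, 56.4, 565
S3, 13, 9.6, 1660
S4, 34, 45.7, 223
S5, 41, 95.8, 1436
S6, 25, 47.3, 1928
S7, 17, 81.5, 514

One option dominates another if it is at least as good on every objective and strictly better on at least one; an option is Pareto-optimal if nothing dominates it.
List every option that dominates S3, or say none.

S1: worse on storage (7 vs 13).
S2: worse on storage (12 vs 13).
S4: worse on write latency (45.7 vs 9.6).
S5: worse on write latency (95.8 vs 9.6).
S6: worse on write latency (47.3 vs 9.6).
S7: worse on write latency (81.5 vs 9.6).
No option dominates S3.

none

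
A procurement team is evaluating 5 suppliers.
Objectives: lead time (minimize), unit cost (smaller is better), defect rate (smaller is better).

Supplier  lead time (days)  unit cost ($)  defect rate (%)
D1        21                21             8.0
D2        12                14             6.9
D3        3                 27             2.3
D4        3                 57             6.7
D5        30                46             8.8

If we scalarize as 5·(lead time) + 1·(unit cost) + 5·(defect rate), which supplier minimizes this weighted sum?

D3

D1: 5·21 + 1·21 + 5·8.0 = 166.0
D2: 5·12 + 1·14 + 5·6.9 = 108.5
D3: 5·3 + 1·27 + 5·2.3 = 53.5
D4: 5·3 + 1·57 + 5·6.7 = 105.5
D5: 5·30 + 1·46 + 5·8.8 = 240.0
Lowest: D3 at 53.5.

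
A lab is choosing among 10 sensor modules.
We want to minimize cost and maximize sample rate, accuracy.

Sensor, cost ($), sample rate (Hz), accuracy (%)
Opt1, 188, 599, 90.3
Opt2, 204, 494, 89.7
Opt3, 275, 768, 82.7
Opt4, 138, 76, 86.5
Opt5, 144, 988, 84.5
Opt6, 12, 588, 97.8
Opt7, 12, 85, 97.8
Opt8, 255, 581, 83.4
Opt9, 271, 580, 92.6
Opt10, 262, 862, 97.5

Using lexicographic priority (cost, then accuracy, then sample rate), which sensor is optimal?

Opt6

First minimize cost: best is 12, kept {Opt6, Opt7}.
Then maximize accuracy: best is 97.8, kept {Opt6, Opt7}.
Then maximize sample rate: best is 588, kept {Opt6}.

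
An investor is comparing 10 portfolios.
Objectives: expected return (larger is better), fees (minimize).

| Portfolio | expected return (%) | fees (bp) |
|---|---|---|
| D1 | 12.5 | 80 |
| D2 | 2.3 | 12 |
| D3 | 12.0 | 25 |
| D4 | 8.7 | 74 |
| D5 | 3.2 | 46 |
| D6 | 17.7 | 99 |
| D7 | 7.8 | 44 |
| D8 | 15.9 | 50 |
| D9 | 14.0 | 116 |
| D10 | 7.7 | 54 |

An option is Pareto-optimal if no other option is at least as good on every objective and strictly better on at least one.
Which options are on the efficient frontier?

D2, D3, D6, D8

D1: dominated by D8 (expected return 15.9≥12.5, fees 50≤80).
D2: not dominated (best fees).
D3: not dominated.
D4: dominated by D3 (expected return 12.0≥8.7, fees 25≤74).
D5: dominated by D3 (expected return 12.0≥3.2, fees 25≤46).
D6: not dominated (best expected return).
D7: dominated by D3 (expected return 12.0≥7.8, fees 25≤44).
D8: not dominated.
D9: dominated by D6 (expected return 17.7≥14.0, fees 99≤116).
D10: dominated by D3 (expected return 12.0≥7.7, fees 25≤54).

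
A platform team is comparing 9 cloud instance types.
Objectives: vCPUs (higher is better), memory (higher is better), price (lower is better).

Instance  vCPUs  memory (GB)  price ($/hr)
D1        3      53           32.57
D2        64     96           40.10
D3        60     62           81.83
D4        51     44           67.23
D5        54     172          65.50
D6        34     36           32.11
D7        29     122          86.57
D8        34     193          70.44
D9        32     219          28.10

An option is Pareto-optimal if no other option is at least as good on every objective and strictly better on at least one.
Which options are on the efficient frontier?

D1: dominated by D9 (vCPUs 32≥3, memory 219≥53, price 28.10≤32.57).
D2: not dominated (best vCPUs).
D3: dominated by D2 (vCPUs 64≥60, memory 96≥62, price 40.10≤81.83).
D4: dominated by D2 (vCPUs 64≥51, memory 96≥44, price 40.10≤67.23).
D5: not dominated.
D6: not dominated.
D7: dominated by D5 (vCPUs 54≥29, memory 172≥122, price 65.50≤86.57).
D8: not dominated.
D9: not dominated (best memory).

D2, D5, D6, D8, D9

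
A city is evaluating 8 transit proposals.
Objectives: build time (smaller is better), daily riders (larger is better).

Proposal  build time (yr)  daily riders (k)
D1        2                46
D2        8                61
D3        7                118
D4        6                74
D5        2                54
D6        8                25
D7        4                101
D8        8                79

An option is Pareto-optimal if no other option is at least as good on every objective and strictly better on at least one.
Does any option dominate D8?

D3 vs D8: build time 7≤8, daily riders 118≥79 — D3 is at least as good on every objective and strictly better on at least one, so D3 dominates D8.

Yes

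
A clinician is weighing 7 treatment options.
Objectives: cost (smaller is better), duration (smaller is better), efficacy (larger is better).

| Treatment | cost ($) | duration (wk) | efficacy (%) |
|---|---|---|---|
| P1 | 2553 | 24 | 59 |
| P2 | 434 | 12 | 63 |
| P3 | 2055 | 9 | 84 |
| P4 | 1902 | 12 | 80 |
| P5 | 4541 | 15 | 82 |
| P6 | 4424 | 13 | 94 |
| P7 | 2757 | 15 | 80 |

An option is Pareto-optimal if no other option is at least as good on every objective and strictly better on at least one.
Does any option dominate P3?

No

P1: worse on cost (2553 vs 2055).
P2: worse on duration (12 vs 9).
P4: worse on duration (12 vs 9).
P5: worse on cost (4541 vs 2055).
P6: worse on cost (4424 vs 2055).
P7: worse on cost (2757 vs 2055).
No option is at least as good as P3 on every objective and strictly better on one.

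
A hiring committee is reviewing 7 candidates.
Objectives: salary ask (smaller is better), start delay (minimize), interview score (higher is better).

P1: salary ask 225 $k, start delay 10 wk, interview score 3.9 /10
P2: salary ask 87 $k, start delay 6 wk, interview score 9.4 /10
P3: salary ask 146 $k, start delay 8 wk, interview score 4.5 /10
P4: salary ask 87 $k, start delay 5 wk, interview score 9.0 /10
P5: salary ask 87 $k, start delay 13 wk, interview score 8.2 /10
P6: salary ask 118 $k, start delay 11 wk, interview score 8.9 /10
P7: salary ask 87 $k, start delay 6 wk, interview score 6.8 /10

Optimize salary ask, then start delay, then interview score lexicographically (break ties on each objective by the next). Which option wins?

P4

First minimize salary ask: best is 87, kept {P2, P4, P5, P7}.
Then minimize start delay: best is 5, kept {P4}.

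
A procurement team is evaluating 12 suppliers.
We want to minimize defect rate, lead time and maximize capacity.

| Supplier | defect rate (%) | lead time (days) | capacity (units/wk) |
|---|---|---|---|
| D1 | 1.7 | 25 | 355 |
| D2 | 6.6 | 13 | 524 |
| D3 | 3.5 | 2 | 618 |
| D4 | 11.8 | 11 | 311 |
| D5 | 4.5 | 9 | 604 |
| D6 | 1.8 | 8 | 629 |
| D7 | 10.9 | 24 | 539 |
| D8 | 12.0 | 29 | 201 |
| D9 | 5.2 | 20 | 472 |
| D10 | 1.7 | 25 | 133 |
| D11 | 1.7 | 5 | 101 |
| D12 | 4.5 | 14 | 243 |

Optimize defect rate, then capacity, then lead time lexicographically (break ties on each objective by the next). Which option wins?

First minimize defect rate: best is 1.7, kept {D1, D10, D11}.
Then maximize capacity: best is 355, kept {D1}.

D1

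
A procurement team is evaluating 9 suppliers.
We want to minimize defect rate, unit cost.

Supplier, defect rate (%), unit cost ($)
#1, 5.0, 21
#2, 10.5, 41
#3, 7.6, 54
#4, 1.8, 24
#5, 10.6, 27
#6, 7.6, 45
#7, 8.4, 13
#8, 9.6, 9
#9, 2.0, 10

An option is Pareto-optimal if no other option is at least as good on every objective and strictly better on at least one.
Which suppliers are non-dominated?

#4, #8, #9

#1: dominated by #9 (defect rate 2.0≤5.0, unit cost 10≤21).
#2: dominated by #1 (defect rate 5.0≤10.5, unit cost 21≤41).
#3: dominated by #1 (defect rate 5.0≤7.6, unit cost 21≤54).
#4: not dominated (best defect rate).
#5: dominated by #1 (defect rate 5.0≤10.6, unit cost 21≤27).
#6: dominated by #1 (defect rate 5.0≤7.6, unit cost 21≤45).
#7: dominated by #9 (defect rate 2.0≤8.4, unit cost 10≤13).
#8: not dominated (best unit cost).
#9: not dominated.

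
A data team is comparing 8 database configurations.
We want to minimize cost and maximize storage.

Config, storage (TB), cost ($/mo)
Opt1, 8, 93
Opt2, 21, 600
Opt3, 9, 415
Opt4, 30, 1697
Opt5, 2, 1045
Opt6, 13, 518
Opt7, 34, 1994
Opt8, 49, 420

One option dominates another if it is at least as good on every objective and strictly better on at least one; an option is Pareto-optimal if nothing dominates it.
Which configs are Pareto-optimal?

Opt1: not dominated (best cost).
Opt2: dominated by Opt8 (storage 49≥21, cost 420≤600).
Opt3: not dominated.
Opt4: dominated by Opt8 (storage 49≥30, cost 420≤1697).
Opt5: dominated by Opt1 (storage 8≥2, cost 93≤1045).
Opt6: dominated by Opt8 (storage 49≥13, cost 420≤518).
Opt7: dominated by Opt8 (storage 49≥34, cost 420≤1994).
Opt8: not dominated (best storage).

Opt1, Opt3, Opt8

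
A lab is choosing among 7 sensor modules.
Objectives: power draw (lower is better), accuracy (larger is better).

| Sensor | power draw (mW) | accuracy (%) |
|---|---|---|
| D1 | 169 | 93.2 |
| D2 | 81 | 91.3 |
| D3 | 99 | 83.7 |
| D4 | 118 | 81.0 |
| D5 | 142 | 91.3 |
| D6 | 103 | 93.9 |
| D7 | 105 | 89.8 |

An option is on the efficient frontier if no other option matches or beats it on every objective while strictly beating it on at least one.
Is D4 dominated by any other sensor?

D2 vs D4: power draw 81≤118, accuracy 91.3≥81.0 — D2 is at least as good on every objective and strictly better on at least one, so D2 dominates D4.

Yes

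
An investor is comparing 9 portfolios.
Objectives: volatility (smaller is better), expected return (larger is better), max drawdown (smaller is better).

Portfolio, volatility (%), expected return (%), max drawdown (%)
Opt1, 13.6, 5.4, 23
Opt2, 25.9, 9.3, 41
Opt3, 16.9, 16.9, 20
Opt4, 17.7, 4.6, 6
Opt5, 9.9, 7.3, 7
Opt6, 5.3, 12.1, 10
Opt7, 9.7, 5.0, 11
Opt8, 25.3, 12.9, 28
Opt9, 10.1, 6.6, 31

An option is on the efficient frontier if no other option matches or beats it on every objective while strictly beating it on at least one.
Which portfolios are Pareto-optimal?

Opt3, Opt4, Opt5, Opt6

Opt1: dominated by Opt5 (volatility 9.9≤13.6, expected return 7.3≥5.4, max drawdown 7≤23).
Opt2: dominated by Opt3 (volatility 16.9≤25.9, expected return 16.9≥9.3, max drawdown 20≤41).
Opt3: not dominated (best expected return).
Opt4: not dominated (best max drawdown).
Opt5: not dominated.
Opt6: not dominated (best volatility).
Opt7: dominated by Opt6 (volatility 5.3≤9.7, expected return 12.1≥5.0, max drawdown 10≤11).
Opt8: dominated by Opt3 (volatility 16.9≤25.3, expected return 16.9≥12.9, max drawdown 20≤28).
Opt9: dominated by Opt5 (volatility 9.9≤10.1, expected return 7.3≥6.6, max drawdown 7≤31).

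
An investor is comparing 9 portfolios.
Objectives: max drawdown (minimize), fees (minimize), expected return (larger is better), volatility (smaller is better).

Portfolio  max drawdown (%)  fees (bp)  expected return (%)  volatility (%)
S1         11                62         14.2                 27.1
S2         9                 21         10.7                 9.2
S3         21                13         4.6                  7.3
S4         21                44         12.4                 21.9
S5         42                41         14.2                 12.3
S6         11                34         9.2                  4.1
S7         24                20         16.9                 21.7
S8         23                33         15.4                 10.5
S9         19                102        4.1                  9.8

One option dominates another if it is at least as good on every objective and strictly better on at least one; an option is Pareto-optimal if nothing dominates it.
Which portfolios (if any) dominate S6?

none

S1: worse on fees (62 vs 34).
S2: worse on volatility (9.2 vs 4.1).
S3: worse on max drawdown (21 vs 11).
S4: worse on max drawdown (21 vs 11).
S5: worse on max drawdown (42 vs 11).
S7: worse on max drawdown (24 vs 11).
S8: worse on max drawdown (23 vs 11).
S9: worse on max drawdown (19 vs 11).
No option dominates S6.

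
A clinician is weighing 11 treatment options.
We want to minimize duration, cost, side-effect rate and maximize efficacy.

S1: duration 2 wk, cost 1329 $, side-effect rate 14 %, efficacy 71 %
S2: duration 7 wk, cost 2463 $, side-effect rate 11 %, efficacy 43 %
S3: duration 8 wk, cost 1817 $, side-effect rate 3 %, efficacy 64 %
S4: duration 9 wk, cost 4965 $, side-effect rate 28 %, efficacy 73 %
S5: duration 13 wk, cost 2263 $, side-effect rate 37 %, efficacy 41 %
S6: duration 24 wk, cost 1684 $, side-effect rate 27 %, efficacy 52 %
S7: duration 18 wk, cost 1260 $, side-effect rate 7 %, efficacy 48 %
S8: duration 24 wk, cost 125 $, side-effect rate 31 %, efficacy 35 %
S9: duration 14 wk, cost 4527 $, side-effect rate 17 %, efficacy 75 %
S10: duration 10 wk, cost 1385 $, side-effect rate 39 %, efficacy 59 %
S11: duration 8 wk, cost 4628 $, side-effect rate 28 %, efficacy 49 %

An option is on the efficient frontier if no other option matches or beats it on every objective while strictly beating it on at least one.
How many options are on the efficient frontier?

S1: not dominated (best duration).
S2: not dominated.
S3: not dominated (best side-effect rate).
S4: not dominated.
S5: dominated by S1 (duration 2≤13, cost 1329≤2263, side-effect rate 14≤37, efficacy 71≥41).
S6: dominated by S1 (duration 2≤24, cost 1329≤1684, side-effect rate 14≤27, efficacy 71≥52).
S7: not dominated.
S8: not dominated (best cost).
S9: not dominated (best efficacy).
S10: dominated by S1 (duration 2≤10, cost 1329≤1385, side-effect rate 14≤39, efficacy 71≥59).
S11: dominated by S1 (duration 2≤8, cost 1329≤4628, side-effect rate 14≤28, efficacy 71≥49).
Pareto-optimal: S1, S2, S3, S4, S7, S8, S9 → 7.

7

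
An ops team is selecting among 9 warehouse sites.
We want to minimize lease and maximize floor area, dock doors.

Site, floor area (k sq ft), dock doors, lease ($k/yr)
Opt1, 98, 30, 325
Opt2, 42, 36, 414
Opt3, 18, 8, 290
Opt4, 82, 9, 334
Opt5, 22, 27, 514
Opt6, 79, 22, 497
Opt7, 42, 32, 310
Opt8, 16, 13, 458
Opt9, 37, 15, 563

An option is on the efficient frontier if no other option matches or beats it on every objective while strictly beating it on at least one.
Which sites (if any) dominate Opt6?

Opt1

Opt1: floor area 98≥79, dock doors 30≥22, lease 325≤497 — dominates Opt6.
Others (Opt2, Opt3, Opt4, Opt5, Opt7, Opt8, Opt9) are each worse than Opt6 on at least one objective.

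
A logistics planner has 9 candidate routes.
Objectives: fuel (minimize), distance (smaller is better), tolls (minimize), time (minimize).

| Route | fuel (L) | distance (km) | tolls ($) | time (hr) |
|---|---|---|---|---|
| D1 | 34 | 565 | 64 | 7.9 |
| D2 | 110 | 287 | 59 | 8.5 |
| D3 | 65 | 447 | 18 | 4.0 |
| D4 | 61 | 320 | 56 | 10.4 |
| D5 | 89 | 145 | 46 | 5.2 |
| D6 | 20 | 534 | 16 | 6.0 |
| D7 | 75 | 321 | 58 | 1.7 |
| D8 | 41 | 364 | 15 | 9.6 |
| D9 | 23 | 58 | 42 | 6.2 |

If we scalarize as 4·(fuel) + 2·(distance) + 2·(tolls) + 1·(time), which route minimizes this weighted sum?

D9

D1: 4·34 + 2·565 + 2·64 + 1·7.9 = 1401.9
D2: 4·110 + 2·287 + 2·59 + 1·8.5 = 1140.5
D3: 4·65 + 2·447 + 2·18 + 1·4.0 = 1194.0
D4: 4·61 + 2·320 + 2·56 + 1·10.4 = 1006.4
D5: 4·89 + 2·145 + 2·46 + 1·5.2 = 743.2
D6: 4·20 + 2·534 + 2·16 + 1·6.0 = 1186.0
D7: 4·75 + 2·321 + 2·58 + 1·1.7 = 1059.7
D8: 4·41 + 2·364 + 2·15 + 1·9.6 = 931.6
D9: 4·23 + 2·58 + 2·42 + 1·6.2 = 298.2
Lowest: D9 at 298.2.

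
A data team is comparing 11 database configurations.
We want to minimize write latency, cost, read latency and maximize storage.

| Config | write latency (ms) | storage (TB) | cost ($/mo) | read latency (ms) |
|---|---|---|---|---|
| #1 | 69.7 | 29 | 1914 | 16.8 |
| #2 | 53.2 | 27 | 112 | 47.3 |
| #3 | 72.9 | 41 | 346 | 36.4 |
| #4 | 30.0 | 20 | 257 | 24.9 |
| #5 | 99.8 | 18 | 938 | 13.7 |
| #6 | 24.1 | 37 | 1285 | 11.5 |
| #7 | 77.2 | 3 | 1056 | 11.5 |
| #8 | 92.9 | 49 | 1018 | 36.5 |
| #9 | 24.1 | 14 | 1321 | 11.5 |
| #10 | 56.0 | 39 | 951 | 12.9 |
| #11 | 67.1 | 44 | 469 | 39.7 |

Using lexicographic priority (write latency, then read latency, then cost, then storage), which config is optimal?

#6

First minimize write latency: best is 24.1, kept {#6, #9}.
Then minimize read latency: best is 11.5, kept {#6, #9}.
Then minimize cost: best is 1285, kept {#6}.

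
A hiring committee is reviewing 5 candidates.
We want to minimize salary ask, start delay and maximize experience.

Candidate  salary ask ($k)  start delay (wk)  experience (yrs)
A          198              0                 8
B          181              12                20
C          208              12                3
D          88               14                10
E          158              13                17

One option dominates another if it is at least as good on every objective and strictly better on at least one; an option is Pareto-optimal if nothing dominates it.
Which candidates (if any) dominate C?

A, B

A: salary ask 198≤208, start delay 0≤12, experience 8≥3 — dominates C.
B: salary ask 181≤208, start delay 12≤12, experience 20≥3 — dominates C.
Others (D, E) are each worse than C on at least one objective.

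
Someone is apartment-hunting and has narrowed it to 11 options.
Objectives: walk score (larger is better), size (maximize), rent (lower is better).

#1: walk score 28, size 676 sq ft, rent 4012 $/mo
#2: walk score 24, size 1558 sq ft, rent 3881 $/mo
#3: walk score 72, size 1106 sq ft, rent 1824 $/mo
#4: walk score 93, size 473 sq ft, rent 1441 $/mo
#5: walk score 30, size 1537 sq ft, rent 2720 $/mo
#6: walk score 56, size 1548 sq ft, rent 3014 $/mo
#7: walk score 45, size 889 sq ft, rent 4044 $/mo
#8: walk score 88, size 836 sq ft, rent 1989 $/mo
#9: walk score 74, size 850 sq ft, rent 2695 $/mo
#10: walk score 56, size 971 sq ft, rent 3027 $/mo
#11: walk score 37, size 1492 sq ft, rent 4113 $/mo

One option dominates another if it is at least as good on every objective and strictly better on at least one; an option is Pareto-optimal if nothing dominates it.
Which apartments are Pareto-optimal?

#2, #3, #4, #5, #6, #8, #9

#1: dominated by #3 (walk score 72≥28, size 1106≥676, rent 1824≤4012).
#2: not dominated (best size).
#3: not dominated.
#4: not dominated (best walk score).
#5: not dominated.
#6: not dominated.
#7: dominated by #3 (walk score 72≥45, size 1106≥889, rent 1824≤4044).
#8: not dominated.
#9: not dominated.
#10: dominated by #3 (walk score 72≥56, size 1106≥971, rent 1824≤3027).
#11: dominated by #6 (walk score 56≥37, size 1548≥1492, rent 3014≤4113).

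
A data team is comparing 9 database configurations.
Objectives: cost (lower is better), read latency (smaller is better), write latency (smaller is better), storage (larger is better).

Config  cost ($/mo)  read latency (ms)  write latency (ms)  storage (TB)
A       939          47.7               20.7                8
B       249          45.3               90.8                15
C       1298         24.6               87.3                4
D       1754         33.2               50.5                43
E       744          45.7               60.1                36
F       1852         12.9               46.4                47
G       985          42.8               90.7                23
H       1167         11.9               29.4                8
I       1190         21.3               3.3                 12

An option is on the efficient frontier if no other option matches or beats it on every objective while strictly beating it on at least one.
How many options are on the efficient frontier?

8

A: not dominated.
B: not dominated (best cost).
C: dominated by H (cost 1167≤1298, read latency 11.9≤24.6, write latency 29.4≤87.3, storage 8≥4).
D: not dominated.
E: not dominated.
F: not dominated (best storage).
G: not dominated.
H: not dominated (best read latency).
I: not dominated (best write latency).
Pareto-optimal: A, B, D, E, F, G, H, I → 8.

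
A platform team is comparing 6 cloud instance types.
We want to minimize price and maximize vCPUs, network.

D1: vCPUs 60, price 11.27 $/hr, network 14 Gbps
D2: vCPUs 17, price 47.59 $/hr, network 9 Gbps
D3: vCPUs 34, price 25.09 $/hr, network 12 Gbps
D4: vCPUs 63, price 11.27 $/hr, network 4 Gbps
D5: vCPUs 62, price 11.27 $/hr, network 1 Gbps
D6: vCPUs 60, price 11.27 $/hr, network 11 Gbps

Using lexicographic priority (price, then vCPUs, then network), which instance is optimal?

First minimize price: best is 11.27, kept {D1, D4, D5, D6}.
Then maximize vCPUs: best is 63, kept {D4}.

D4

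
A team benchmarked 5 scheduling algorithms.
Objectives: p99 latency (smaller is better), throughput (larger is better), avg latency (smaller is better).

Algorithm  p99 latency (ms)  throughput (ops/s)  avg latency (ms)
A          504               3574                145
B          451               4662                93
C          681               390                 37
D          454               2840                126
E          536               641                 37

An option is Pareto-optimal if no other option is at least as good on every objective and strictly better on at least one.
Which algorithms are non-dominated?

B, E

A: dominated by B (p99 latency 451≤504, throughput 4662≥3574, avg latency 93≤145).
B: not dominated (best p99 latency).
C: dominated by E (p99 latency 536≤681, throughput 641≥390, avg latency 37≤37).
D: dominated by B (p99 latency 451≤454, throughput 4662≥2840, avg latency 93≤126).
E: not dominated.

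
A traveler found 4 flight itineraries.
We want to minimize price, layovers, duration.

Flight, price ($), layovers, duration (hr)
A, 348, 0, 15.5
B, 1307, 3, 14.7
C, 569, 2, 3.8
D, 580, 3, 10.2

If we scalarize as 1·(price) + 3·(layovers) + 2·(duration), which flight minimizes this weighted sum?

A: 1·348 + 3·0 + 2·15.5 = 379.0
B: 1·1307 + 3·3 + 2·14.7 = 1345.4
C: 1·569 + 3·2 + 2·3.8 = 582.6
D: 1·580 + 3·3 + 2·10.2 = 609.4
Lowest: A at 379.0.

A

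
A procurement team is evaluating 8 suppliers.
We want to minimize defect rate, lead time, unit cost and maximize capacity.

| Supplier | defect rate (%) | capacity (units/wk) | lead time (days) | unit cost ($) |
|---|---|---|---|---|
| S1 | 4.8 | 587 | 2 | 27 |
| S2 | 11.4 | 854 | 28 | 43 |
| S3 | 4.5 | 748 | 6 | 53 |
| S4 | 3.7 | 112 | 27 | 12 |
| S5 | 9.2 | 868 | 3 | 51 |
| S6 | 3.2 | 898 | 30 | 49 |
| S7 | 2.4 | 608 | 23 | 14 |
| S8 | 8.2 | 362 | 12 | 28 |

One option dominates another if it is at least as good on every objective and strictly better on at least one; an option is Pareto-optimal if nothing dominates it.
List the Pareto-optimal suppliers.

S1, S2, S3, S4, S5, S6, S7

S1: not dominated (best lead time).
S2: not dominated.
S3: not dominated.
S4: not dominated (best unit cost).
S5: not dominated.
S6: not dominated (best capacity).
S7: not dominated (best defect rate).
S8: dominated by S1 (defect rate 4.8≤8.2, capacity 587≥362, lead time 2≤12, unit cost 27≤28).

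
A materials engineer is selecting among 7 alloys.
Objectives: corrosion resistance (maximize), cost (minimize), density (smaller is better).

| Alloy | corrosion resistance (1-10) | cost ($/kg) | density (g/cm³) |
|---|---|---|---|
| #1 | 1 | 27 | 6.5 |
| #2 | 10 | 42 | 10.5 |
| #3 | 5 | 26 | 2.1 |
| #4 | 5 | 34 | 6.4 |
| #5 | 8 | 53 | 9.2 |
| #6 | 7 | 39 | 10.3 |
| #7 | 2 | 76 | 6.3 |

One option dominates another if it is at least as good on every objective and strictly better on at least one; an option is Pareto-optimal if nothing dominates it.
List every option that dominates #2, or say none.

none

#1: worse on corrosion resistance (1 vs 10).
#3: worse on corrosion resistance (5 vs 10).
#4: worse on corrosion resistance (5 vs 10).
#5: worse on corrosion resistance (8 vs 10).
#6: worse on corrosion resistance (7 vs 10).
#7: worse on corrosion resistance (2 vs 10).
No option dominates #2.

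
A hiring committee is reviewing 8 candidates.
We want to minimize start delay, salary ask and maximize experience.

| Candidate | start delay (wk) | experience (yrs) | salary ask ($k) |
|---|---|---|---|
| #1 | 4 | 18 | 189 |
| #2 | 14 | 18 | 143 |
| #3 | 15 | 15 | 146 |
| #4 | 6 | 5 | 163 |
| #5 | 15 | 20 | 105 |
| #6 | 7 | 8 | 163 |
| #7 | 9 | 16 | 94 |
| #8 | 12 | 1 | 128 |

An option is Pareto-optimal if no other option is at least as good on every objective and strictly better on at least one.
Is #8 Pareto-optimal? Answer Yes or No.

#7 vs #8: start delay 9≤12, experience 16≥1, salary ask 94≤128 — #7 is at least as good on every objective and strictly better on at least one, so #7 dominates #8.

No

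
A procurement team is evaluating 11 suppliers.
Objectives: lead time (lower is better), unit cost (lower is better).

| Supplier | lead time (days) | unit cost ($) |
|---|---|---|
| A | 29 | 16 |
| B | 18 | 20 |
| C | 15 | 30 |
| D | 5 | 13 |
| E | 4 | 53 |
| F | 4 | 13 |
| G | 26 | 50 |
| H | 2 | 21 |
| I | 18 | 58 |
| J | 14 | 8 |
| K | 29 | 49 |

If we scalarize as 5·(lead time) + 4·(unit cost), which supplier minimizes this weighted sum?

A: 5·29 + 4·16 = 209
B: 5·18 + 4·20 = 170
C: 5·15 + 4·30 = 195
D: 5·5 + 4·13 = 77
E: 5·4 + 4·53 = 232
F: 5·4 + 4·13 = 72
G: 5·26 + 4·50 = 330
H: 5·2 + 4·21 = 94
I: 5·18 + 4·58 = 322
J: 5·14 + 4·8 = 102
K: 5·29 + 4·49 = 341
Lowest: F at 72.

F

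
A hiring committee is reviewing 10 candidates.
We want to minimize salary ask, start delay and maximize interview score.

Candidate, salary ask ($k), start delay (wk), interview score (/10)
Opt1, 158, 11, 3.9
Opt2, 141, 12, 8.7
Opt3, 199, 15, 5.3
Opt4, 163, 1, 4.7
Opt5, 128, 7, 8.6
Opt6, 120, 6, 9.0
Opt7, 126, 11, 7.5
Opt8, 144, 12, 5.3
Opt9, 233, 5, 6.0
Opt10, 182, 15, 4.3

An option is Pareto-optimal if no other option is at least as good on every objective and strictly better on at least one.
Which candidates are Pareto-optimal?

Opt1: dominated by Opt5 (salary ask 128≤158, start delay 7≤11, interview score 8.6≥3.9).
Opt2: dominated by Opt6 (salary ask 120≤141, start delay 6≤12, interview score 9.0≥8.7).
Opt3: dominated by Opt2 (salary ask 141≤199, start delay 12≤15, interview score 8.7≥5.3).
Opt4: not dominated (best start delay).
Opt5: dominated by Opt6 (salary ask 120≤128, start delay 6≤7, interview score 9.0≥8.6).
Opt6: not dominated (best salary ask).
Opt7: dominated by Opt6 (salary ask 120≤126, start delay 6≤11, interview score 9.0≥7.5).
Opt8: dominated by Opt2 (salary ask 141≤144, start delay 12≤12, interview score 8.7≥5.3).
Opt9: not dominated.
Opt10: dominated by Opt2 (salary ask 141≤182, start delay 12≤15, interview score 8.7≥4.3).

Opt4, Opt6, Opt9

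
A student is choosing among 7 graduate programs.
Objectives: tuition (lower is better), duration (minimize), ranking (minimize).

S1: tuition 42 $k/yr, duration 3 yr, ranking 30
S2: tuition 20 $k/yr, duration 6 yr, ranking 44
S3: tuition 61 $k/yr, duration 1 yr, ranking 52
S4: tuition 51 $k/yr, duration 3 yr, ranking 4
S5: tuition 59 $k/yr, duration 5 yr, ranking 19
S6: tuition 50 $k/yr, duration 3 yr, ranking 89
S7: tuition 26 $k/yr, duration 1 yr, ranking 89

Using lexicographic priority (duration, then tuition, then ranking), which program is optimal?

First minimize duration: best is 1, kept {S3, S7}.
Then minimize tuition: best is 26, kept {S7}.

S7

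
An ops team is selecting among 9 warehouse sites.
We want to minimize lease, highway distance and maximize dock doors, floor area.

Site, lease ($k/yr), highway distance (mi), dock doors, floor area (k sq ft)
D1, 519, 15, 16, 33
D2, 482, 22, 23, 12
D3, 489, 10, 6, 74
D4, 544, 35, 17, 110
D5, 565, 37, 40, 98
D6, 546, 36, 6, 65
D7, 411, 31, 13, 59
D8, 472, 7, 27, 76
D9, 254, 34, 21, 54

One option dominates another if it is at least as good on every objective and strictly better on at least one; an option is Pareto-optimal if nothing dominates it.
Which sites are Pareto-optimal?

D1: dominated by D8 (lease 472≤519, highway distance 7≤15, dock doors 27≥16, floor area 76≥33).
D2: dominated by D8 (lease 472≤482, highway distance 7≤22, dock doors 27≥23, floor area 76≥12).
D3: dominated by D8 (lease 472≤489, highway distance 7≤10, dock doors 27≥6, floor area 76≥74).
D4: not dominated (best floor area).
D5: not dominated (best dock doors).
D6: dominated by D3 (lease 489≤546, highway distance 10≤36, dock doors 6≥6, floor area 74≥65).
D7: not dominated.
D8: not dominated (best highway distance).
D9: not dominated (best lease).

D4, D5, D7, D8, D9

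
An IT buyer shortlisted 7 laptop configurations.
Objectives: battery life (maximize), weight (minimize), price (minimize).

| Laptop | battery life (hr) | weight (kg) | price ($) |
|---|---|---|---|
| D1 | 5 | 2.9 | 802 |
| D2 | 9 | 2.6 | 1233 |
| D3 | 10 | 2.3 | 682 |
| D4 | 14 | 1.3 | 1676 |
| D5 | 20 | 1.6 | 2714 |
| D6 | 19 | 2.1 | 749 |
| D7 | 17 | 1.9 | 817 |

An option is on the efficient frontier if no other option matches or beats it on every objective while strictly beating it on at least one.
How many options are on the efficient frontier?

5

D1: dominated by D3 (battery life 10≥5, weight 2.3≤2.9, price 682≤802).
D2: dominated by D3 (battery life 10≥9, weight 2.3≤2.6, price 682≤1233).
D3: not dominated (best price).
D4: not dominated (best weight).
D5: not dominated (best battery life).
D6: not dominated.
D7: not dominated.
Pareto-optimal: D3, D4, D5, D6, D7 → 5.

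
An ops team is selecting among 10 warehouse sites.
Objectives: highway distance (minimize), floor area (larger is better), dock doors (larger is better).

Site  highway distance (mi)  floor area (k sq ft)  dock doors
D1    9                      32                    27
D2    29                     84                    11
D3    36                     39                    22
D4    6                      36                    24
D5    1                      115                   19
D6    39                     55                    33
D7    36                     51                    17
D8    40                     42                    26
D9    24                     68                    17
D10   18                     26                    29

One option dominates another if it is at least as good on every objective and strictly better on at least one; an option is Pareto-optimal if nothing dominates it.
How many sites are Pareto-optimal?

6

D1: not dominated.
D2: dominated by D5 (highway distance 1≤29, floor area 115≥84, dock doors 19≥11).
D3: not dominated.
D4: not dominated.
D5: not dominated (best highway distance).
D6: not dominated (best dock doors).
D7: dominated by D5 (highway distance 1≤36, floor area 115≥51, dock doors 19≥17).
D8: dominated by D6 (highway distance 39≤40, floor area 55≥42, dock doors 33≥26).
D9: dominated by D5 (highway distance 1≤24, floor area 115≥68, dock doors 19≥17).
D10: not dominated.
Pareto-optimal: D1, D3, D4, D5, D6, D10 → 6.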